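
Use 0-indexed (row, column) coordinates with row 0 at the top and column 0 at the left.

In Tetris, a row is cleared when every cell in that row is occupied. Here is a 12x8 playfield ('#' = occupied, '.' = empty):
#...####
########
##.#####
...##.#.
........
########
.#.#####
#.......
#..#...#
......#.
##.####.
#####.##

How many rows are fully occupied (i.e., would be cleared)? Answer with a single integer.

Check each row:
  row 0: 3 empty cells -> not full
  row 1: 0 empty cells -> FULL (clear)
  row 2: 1 empty cell -> not full
  row 3: 5 empty cells -> not full
  row 4: 8 empty cells -> not full
  row 5: 0 empty cells -> FULL (clear)
  row 6: 2 empty cells -> not full
  row 7: 7 empty cells -> not full
  row 8: 5 empty cells -> not full
  row 9: 7 empty cells -> not full
  row 10: 2 empty cells -> not full
  row 11: 1 empty cell -> not full
Total rows cleared: 2

Answer: 2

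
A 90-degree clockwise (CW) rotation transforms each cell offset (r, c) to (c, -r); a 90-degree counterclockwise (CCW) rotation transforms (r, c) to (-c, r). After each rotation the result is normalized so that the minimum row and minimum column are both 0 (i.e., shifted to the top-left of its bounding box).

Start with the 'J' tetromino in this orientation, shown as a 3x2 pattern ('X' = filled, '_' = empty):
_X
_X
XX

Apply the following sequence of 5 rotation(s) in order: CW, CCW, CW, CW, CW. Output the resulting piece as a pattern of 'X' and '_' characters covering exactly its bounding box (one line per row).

Start:
_X
_X
XX
After rotation 1 (CW):
X__
XXX
After rotation 2 (CCW):
_X
_X
XX
After rotation 3 (CW):
X__
XXX
After rotation 4 (CW):
XX
X_
X_
After rotation 5 (CW):
XXX
__X

Answer: XXX
__X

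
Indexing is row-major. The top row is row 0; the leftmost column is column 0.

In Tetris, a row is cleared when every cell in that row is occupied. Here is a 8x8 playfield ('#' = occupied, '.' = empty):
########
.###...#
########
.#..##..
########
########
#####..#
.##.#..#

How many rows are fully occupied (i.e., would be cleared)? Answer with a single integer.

Check each row:
  row 0: 0 empty cells -> FULL (clear)
  row 1: 4 empty cells -> not full
  row 2: 0 empty cells -> FULL (clear)
  row 3: 5 empty cells -> not full
  row 4: 0 empty cells -> FULL (clear)
  row 5: 0 empty cells -> FULL (clear)
  row 6: 2 empty cells -> not full
  row 7: 4 empty cells -> not full
Total rows cleared: 4

Answer: 4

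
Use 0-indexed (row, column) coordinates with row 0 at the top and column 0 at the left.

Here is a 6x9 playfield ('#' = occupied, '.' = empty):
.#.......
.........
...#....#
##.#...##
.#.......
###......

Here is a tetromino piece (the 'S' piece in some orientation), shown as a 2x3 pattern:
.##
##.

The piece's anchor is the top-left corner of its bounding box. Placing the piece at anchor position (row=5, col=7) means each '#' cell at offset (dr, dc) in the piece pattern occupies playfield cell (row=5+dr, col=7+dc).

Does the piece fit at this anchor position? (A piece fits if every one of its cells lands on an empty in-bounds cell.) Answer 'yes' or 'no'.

Answer: no

Derivation:
Check each piece cell at anchor (5, 7):
  offset (0,1) -> (5,8): empty -> OK
  offset (0,2) -> (5,9): out of bounds -> FAIL
  offset (1,0) -> (6,7): out of bounds -> FAIL
  offset (1,1) -> (6,8): out of bounds -> FAIL
All cells valid: no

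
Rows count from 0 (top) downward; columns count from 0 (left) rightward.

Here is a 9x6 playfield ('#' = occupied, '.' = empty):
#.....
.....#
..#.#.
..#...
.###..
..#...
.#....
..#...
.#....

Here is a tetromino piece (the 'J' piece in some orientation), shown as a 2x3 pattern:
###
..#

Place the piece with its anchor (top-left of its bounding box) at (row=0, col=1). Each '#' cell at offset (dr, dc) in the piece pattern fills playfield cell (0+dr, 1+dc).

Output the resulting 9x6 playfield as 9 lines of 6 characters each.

Answer: ####..
...#.#
..#.#.
..#...
.###..
..#...
.#....
..#...
.#....

Derivation:
Fill (0+0,1+0) = (0,1)
Fill (0+0,1+1) = (0,2)
Fill (0+0,1+2) = (0,3)
Fill (0+1,1+2) = (1,3)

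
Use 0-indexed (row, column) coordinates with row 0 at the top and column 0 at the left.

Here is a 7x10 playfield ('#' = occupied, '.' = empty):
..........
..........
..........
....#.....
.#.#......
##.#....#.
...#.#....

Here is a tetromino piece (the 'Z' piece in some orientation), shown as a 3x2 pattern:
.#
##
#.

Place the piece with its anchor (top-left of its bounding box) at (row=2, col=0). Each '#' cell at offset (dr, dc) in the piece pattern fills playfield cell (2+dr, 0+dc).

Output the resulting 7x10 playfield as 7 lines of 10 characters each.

Fill (2+0,0+1) = (2,1)
Fill (2+1,0+0) = (3,0)
Fill (2+1,0+1) = (3,1)
Fill (2+2,0+0) = (4,0)

Answer: ..........
..........
.#........
##..#.....
##.#......
##.#....#.
...#.#....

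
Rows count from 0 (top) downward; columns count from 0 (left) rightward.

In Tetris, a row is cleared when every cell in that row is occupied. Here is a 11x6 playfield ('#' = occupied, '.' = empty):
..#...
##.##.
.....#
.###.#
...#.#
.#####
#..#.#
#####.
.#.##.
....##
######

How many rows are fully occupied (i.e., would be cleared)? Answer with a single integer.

Check each row:
  row 0: 5 empty cells -> not full
  row 1: 2 empty cells -> not full
  row 2: 5 empty cells -> not full
  row 3: 2 empty cells -> not full
  row 4: 4 empty cells -> not full
  row 5: 1 empty cell -> not full
  row 6: 3 empty cells -> not full
  row 7: 1 empty cell -> not full
  row 8: 3 empty cells -> not full
  row 9: 4 empty cells -> not full
  row 10: 0 empty cells -> FULL (clear)
Total rows cleared: 1

Answer: 1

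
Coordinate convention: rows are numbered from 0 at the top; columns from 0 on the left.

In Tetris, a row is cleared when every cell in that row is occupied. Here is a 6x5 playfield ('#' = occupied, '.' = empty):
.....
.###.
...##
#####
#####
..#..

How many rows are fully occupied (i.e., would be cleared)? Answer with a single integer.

Answer: 2

Derivation:
Check each row:
  row 0: 5 empty cells -> not full
  row 1: 2 empty cells -> not full
  row 2: 3 empty cells -> not full
  row 3: 0 empty cells -> FULL (clear)
  row 4: 0 empty cells -> FULL (clear)
  row 5: 4 empty cells -> not full
Total rows cleared: 2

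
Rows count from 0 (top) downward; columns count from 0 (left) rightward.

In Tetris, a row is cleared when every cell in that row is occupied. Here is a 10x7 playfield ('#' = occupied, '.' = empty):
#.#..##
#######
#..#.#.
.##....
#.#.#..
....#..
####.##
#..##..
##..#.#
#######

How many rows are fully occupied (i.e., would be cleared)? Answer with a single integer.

Answer: 2

Derivation:
Check each row:
  row 0: 3 empty cells -> not full
  row 1: 0 empty cells -> FULL (clear)
  row 2: 4 empty cells -> not full
  row 3: 5 empty cells -> not full
  row 4: 4 empty cells -> not full
  row 5: 6 empty cells -> not full
  row 6: 1 empty cell -> not full
  row 7: 4 empty cells -> not full
  row 8: 3 empty cells -> not full
  row 9: 0 empty cells -> FULL (clear)
Total rows cleared: 2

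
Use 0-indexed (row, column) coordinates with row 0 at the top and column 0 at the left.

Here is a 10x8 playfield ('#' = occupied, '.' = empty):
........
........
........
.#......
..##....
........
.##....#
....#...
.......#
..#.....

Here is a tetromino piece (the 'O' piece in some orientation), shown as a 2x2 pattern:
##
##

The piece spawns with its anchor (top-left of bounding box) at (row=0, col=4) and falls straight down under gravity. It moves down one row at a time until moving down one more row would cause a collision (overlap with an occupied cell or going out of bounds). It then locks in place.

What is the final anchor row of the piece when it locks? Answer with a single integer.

Spawn at (row=0, col=4). Try each row:
  row 0: fits
  row 1: fits
  row 2: fits
  row 3: fits
  row 4: fits
  row 5: fits
  row 6: blocked -> lock at row 5

Answer: 5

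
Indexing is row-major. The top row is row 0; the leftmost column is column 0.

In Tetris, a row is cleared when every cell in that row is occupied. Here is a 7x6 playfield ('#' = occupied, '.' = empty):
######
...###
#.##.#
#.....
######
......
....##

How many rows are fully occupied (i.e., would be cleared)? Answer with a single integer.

Answer: 2

Derivation:
Check each row:
  row 0: 0 empty cells -> FULL (clear)
  row 1: 3 empty cells -> not full
  row 2: 2 empty cells -> not full
  row 3: 5 empty cells -> not full
  row 4: 0 empty cells -> FULL (clear)
  row 5: 6 empty cells -> not full
  row 6: 4 empty cells -> not full
Total rows cleared: 2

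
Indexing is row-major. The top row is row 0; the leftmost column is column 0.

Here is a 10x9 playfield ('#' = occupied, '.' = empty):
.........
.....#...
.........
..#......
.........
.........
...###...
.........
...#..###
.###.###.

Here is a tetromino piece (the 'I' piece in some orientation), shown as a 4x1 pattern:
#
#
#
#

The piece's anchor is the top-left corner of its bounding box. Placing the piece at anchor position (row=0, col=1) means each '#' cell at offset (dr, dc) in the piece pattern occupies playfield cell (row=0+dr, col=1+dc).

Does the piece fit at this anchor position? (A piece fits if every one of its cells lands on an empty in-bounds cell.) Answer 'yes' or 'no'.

Answer: yes

Derivation:
Check each piece cell at anchor (0, 1):
  offset (0,0) -> (0,1): empty -> OK
  offset (1,0) -> (1,1): empty -> OK
  offset (2,0) -> (2,1): empty -> OK
  offset (3,0) -> (3,1): empty -> OK
All cells valid: yes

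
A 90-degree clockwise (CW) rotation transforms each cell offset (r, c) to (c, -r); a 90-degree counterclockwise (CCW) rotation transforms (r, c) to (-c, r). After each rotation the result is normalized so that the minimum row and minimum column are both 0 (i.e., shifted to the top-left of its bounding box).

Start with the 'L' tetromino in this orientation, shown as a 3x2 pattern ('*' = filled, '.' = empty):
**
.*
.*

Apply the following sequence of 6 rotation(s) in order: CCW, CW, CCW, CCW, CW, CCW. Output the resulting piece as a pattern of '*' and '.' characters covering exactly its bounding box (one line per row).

Start:
**
.*
.*
After rotation 1 (CCW):
***
*..
After rotation 2 (CW):
**
.*
.*
After rotation 3 (CCW):
***
*..
After rotation 4 (CCW):
*.
*.
**
After rotation 5 (CW):
***
*..
After rotation 6 (CCW):
*.
*.
**

Answer: *.
*.
**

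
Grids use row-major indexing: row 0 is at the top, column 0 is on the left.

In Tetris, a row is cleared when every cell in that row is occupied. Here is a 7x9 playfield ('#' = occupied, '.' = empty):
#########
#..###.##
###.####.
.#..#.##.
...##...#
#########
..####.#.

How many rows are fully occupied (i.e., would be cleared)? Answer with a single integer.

Check each row:
  row 0: 0 empty cells -> FULL (clear)
  row 1: 3 empty cells -> not full
  row 2: 2 empty cells -> not full
  row 3: 5 empty cells -> not full
  row 4: 6 empty cells -> not full
  row 5: 0 empty cells -> FULL (clear)
  row 6: 4 empty cells -> not full
Total rows cleared: 2

Answer: 2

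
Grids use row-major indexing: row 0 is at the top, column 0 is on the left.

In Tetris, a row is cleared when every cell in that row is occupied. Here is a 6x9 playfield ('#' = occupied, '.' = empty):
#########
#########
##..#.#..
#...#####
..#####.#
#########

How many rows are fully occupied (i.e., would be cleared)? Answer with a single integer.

Answer: 3

Derivation:
Check each row:
  row 0: 0 empty cells -> FULL (clear)
  row 1: 0 empty cells -> FULL (clear)
  row 2: 5 empty cells -> not full
  row 3: 3 empty cells -> not full
  row 4: 3 empty cells -> not full
  row 5: 0 empty cells -> FULL (clear)
Total rows cleared: 3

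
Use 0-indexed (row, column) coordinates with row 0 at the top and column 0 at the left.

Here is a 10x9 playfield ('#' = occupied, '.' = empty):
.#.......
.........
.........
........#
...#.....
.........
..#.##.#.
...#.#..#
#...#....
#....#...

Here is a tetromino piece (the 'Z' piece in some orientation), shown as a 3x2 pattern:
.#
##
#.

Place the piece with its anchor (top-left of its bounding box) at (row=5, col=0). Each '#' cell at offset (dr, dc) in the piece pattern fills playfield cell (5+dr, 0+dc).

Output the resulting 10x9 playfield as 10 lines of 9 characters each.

Fill (5+0,0+1) = (5,1)
Fill (5+1,0+0) = (6,0)
Fill (5+1,0+1) = (6,1)
Fill (5+2,0+0) = (7,0)

Answer: .#.......
.........
.........
........#
...#.....
.#.......
###.##.#.
#..#.#..#
#...#....
#....#...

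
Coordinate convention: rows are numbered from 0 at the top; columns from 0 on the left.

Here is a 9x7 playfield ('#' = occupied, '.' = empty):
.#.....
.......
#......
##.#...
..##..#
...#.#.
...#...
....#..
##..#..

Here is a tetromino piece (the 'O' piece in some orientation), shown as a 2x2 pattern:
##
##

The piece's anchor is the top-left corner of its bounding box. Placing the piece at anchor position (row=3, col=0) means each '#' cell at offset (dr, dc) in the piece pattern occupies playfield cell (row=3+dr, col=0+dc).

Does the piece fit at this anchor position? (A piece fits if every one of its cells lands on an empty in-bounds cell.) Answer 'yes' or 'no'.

Check each piece cell at anchor (3, 0):
  offset (0,0) -> (3,0): occupied ('#') -> FAIL
  offset (0,1) -> (3,1): occupied ('#') -> FAIL
  offset (1,0) -> (4,0): empty -> OK
  offset (1,1) -> (4,1): empty -> OK
All cells valid: no

Answer: no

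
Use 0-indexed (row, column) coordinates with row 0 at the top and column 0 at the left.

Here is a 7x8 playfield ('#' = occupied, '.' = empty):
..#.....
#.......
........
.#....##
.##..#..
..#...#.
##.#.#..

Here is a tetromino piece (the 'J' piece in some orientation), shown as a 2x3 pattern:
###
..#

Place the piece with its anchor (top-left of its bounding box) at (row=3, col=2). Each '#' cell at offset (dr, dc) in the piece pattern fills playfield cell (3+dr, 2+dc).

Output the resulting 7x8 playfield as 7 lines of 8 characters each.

Fill (3+0,2+0) = (3,2)
Fill (3+0,2+1) = (3,3)
Fill (3+0,2+2) = (3,4)
Fill (3+1,2+2) = (4,4)

Answer: ..#.....
#.......
........
.####.##
.##.##..
..#...#.
##.#.#..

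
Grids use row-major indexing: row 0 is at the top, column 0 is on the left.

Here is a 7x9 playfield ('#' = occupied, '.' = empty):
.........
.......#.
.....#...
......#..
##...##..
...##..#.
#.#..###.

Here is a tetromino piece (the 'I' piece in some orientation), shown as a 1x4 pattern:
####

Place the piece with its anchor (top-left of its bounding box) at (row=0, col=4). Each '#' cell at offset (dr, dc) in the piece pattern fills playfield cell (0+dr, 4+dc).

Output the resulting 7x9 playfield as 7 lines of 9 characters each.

Answer: ....####.
.......#.
.....#...
......#..
##...##..
...##..#.
#.#..###.

Derivation:
Fill (0+0,4+0) = (0,4)
Fill (0+0,4+1) = (0,5)
Fill (0+0,4+2) = (0,6)
Fill (0+0,4+3) = (0,7)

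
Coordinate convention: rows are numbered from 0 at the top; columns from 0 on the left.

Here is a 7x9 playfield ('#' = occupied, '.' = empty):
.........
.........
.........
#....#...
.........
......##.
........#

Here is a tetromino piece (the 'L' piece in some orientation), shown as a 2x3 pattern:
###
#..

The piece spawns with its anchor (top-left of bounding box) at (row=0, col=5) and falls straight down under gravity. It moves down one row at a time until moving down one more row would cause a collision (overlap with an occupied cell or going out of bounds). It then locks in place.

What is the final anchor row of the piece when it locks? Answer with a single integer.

Answer: 1

Derivation:
Spawn at (row=0, col=5). Try each row:
  row 0: fits
  row 1: fits
  row 2: blocked -> lock at row 1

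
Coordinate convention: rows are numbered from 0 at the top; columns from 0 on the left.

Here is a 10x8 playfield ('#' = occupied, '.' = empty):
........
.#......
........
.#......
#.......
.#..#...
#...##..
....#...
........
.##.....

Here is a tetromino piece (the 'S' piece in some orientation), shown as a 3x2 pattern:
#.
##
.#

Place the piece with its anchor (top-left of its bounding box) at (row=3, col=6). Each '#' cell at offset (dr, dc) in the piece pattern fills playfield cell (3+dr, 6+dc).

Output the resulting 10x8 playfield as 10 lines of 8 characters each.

Answer: ........
.#......
........
.#....#.
#.....##
.#..#..#
#...##..
....#...
........
.##.....

Derivation:
Fill (3+0,6+0) = (3,6)
Fill (3+1,6+0) = (4,6)
Fill (3+1,6+1) = (4,7)
Fill (3+2,6+1) = (5,7)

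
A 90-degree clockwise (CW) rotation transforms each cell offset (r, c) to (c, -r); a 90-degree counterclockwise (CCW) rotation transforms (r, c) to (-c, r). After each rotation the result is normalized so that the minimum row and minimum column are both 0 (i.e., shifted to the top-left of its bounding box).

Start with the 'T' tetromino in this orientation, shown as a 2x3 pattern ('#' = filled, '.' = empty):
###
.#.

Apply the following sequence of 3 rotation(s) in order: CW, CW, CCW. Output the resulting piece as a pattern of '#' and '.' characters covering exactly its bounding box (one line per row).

Answer: .#
##
.#

Derivation:
Start:
###
.#.
After rotation 1 (CW):
.#
##
.#
After rotation 2 (CW):
.#.
###
After rotation 3 (CCW):
.#
##
.#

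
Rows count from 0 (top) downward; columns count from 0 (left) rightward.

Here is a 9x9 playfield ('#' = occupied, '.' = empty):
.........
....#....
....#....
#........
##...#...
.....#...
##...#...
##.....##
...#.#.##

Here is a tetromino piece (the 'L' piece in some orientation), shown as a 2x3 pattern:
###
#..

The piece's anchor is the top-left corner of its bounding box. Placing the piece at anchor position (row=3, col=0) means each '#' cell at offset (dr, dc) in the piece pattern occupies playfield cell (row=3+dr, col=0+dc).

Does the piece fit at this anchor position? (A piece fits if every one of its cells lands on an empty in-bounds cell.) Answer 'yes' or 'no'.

Answer: no

Derivation:
Check each piece cell at anchor (3, 0):
  offset (0,0) -> (3,0): occupied ('#') -> FAIL
  offset (0,1) -> (3,1): empty -> OK
  offset (0,2) -> (3,2): empty -> OK
  offset (1,0) -> (4,0): occupied ('#') -> FAIL
All cells valid: no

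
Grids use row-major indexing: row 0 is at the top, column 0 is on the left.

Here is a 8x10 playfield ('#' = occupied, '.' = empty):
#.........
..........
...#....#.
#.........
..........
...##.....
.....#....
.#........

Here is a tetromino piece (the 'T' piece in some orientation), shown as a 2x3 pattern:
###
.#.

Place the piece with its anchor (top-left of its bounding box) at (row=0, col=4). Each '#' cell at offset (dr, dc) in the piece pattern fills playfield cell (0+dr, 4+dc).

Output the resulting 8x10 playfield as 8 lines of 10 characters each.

Fill (0+0,4+0) = (0,4)
Fill (0+0,4+1) = (0,5)
Fill (0+0,4+2) = (0,6)
Fill (0+1,4+1) = (1,5)

Answer: #...###...
.....#....
...#....#.
#.........
..........
...##.....
.....#....
.#........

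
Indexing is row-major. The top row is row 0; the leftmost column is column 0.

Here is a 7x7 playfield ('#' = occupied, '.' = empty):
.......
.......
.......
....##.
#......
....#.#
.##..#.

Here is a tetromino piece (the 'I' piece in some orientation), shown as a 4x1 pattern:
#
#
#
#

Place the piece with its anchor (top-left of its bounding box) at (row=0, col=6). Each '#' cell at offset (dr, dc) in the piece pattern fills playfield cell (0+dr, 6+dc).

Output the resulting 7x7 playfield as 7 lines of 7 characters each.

Fill (0+0,6+0) = (0,6)
Fill (0+1,6+0) = (1,6)
Fill (0+2,6+0) = (2,6)
Fill (0+3,6+0) = (3,6)

Answer: ......#
......#
......#
....###
#......
....#.#
.##..#.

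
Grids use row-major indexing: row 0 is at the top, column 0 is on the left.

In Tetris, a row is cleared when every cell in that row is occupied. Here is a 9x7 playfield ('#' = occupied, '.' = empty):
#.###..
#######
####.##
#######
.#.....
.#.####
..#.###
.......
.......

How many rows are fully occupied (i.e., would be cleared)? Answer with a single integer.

Answer: 2

Derivation:
Check each row:
  row 0: 3 empty cells -> not full
  row 1: 0 empty cells -> FULL (clear)
  row 2: 1 empty cell -> not full
  row 3: 0 empty cells -> FULL (clear)
  row 4: 6 empty cells -> not full
  row 5: 2 empty cells -> not full
  row 6: 3 empty cells -> not full
  row 7: 7 empty cells -> not full
  row 8: 7 empty cells -> not full
Total rows cleared: 2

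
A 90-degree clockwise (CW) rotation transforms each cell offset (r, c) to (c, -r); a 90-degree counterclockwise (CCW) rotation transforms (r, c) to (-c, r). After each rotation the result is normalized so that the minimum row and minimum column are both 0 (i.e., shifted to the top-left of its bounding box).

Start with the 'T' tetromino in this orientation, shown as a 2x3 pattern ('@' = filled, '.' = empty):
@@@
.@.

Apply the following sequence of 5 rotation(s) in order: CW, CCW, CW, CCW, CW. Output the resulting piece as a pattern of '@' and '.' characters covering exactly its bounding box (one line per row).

Start:
@@@
.@.
After rotation 1 (CW):
.@
@@
.@
After rotation 2 (CCW):
@@@
.@.
After rotation 3 (CW):
.@
@@
.@
After rotation 4 (CCW):
@@@
.@.
After rotation 5 (CW):
.@
@@
.@

Answer: .@
@@
.@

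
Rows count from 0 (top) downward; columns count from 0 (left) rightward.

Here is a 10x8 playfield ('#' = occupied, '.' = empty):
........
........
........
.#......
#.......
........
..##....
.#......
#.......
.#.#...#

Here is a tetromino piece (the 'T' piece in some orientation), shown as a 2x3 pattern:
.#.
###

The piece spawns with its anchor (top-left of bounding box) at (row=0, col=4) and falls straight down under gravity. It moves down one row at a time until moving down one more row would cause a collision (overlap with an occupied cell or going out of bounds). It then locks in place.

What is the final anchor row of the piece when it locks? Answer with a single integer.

Spawn at (row=0, col=4). Try each row:
  row 0: fits
  row 1: fits
  row 2: fits
  row 3: fits
  row 4: fits
  row 5: fits
  row 6: fits
  row 7: fits
  row 8: fits
  row 9: blocked -> lock at row 8

Answer: 8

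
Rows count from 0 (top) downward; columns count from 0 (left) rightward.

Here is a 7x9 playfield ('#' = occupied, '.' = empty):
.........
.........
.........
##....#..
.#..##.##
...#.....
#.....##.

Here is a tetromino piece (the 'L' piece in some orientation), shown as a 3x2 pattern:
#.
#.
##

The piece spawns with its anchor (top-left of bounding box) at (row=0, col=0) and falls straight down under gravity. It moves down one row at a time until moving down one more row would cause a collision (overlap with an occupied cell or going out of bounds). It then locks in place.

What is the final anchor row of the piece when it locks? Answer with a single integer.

Answer: 0

Derivation:
Spawn at (row=0, col=0). Try each row:
  row 0: fits
  row 1: blocked -> lock at row 0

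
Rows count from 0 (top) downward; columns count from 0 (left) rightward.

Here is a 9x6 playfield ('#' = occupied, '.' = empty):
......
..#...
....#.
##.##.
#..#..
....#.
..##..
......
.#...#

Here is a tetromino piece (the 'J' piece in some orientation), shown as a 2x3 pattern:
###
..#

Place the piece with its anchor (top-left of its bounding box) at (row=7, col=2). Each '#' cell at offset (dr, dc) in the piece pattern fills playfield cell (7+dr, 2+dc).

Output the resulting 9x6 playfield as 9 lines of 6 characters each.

Fill (7+0,2+0) = (7,2)
Fill (7+0,2+1) = (7,3)
Fill (7+0,2+2) = (7,4)
Fill (7+1,2+2) = (8,4)

Answer: ......
..#...
....#.
##.##.
#..#..
....#.
..##..
..###.
.#..##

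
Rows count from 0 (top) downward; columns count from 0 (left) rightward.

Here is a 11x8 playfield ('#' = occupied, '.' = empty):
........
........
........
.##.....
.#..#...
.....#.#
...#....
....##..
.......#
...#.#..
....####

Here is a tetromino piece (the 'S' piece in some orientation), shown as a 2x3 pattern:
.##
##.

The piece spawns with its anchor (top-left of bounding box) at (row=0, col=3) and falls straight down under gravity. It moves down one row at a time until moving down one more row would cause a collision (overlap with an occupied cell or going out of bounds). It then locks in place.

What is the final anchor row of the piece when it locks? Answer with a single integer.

Spawn at (row=0, col=3). Try each row:
  row 0: fits
  row 1: fits
  row 2: fits
  row 3: blocked -> lock at row 2

Answer: 2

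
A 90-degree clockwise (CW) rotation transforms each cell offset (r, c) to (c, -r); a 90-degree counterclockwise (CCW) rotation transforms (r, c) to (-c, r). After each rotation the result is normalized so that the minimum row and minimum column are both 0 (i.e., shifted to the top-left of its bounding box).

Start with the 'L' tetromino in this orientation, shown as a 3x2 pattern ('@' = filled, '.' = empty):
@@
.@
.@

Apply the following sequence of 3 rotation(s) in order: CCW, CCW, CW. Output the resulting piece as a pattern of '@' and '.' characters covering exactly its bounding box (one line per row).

Answer: @@@
@..

Derivation:
Start:
@@
.@
.@
After rotation 1 (CCW):
@@@
@..
After rotation 2 (CCW):
@.
@.
@@
After rotation 3 (CW):
@@@
@..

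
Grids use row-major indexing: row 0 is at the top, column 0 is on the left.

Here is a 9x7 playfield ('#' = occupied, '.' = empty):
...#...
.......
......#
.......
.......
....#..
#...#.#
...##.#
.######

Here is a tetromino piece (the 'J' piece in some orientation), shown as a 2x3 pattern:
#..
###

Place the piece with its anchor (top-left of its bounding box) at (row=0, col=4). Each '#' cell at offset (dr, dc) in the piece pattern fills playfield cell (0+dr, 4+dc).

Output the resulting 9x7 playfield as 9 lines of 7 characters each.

Answer: ...##..
....###
......#
.......
.......
....#..
#...#.#
...##.#
.######

Derivation:
Fill (0+0,4+0) = (0,4)
Fill (0+1,4+0) = (1,4)
Fill (0+1,4+1) = (1,5)
Fill (0+1,4+2) = (1,6)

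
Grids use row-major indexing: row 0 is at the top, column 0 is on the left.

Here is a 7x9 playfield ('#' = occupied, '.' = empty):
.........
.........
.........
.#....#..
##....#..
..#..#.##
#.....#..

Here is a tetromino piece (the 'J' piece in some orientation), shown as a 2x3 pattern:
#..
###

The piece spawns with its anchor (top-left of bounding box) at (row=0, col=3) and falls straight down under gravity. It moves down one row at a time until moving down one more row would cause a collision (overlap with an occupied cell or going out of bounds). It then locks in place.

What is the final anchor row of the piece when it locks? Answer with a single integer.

Spawn at (row=0, col=3). Try each row:
  row 0: fits
  row 1: fits
  row 2: fits
  row 3: fits
  row 4: blocked -> lock at row 3

Answer: 3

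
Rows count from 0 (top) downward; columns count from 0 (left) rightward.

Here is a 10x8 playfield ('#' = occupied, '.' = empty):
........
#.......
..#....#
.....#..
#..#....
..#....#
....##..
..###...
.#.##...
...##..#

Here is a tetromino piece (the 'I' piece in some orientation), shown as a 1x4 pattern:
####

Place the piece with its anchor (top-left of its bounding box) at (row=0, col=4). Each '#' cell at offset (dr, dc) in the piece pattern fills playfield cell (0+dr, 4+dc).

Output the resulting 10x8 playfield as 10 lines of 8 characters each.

Fill (0+0,4+0) = (0,4)
Fill (0+0,4+1) = (0,5)
Fill (0+0,4+2) = (0,6)
Fill (0+0,4+3) = (0,7)

Answer: ....####
#.......
..#....#
.....#..
#..#....
..#....#
....##..
..###...
.#.##...
...##..#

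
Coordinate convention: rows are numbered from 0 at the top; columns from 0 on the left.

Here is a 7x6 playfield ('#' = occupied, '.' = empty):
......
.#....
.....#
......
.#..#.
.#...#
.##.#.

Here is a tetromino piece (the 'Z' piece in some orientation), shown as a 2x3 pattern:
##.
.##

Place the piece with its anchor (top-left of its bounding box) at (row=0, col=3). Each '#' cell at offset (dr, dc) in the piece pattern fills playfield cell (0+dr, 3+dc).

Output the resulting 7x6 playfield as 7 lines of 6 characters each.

Fill (0+0,3+0) = (0,3)
Fill (0+0,3+1) = (0,4)
Fill (0+1,3+1) = (1,4)
Fill (0+1,3+2) = (1,5)

Answer: ...##.
.#..##
.....#
......
.#..#.
.#...#
.##.#.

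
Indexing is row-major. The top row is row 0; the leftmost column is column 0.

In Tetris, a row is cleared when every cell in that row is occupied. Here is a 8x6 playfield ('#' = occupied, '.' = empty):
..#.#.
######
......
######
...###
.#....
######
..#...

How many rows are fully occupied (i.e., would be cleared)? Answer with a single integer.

Check each row:
  row 0: 4 empty cells -> not full
  row 1: 0 empty cells -> FULL (clear)
  row 2: 6 empty cells -> not full
  row 3: 0 empty cells -> FULL (clear)
  row 4: 3 empty cells -> not full
  row 5: 5 empty cells -> not full
  row 6: 0 empty cells -> FULL (clear)
  row 7: 5 empty cells -> not full
Total rows cleared: 3

Answer: 3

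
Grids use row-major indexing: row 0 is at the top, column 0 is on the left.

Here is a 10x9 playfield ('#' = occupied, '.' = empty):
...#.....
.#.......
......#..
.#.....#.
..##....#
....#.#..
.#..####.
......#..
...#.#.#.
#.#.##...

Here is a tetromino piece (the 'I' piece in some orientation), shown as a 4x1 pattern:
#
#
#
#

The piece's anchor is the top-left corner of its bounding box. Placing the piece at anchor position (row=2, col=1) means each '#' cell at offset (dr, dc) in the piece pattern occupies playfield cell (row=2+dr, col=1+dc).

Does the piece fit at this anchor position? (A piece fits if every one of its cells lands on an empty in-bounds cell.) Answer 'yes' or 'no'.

Check each piece cell at anchor (2, 1):
  offset (0,0) -> (2,1): empty -> OK
  offset (1,0) -> (3,1): occupied ('#') -> FAIL
  offset (2,0) -> (4,1): empty -> OK
  offset (3,0) -> (5,1): empty -> OK
All cells valid: no

Answer: no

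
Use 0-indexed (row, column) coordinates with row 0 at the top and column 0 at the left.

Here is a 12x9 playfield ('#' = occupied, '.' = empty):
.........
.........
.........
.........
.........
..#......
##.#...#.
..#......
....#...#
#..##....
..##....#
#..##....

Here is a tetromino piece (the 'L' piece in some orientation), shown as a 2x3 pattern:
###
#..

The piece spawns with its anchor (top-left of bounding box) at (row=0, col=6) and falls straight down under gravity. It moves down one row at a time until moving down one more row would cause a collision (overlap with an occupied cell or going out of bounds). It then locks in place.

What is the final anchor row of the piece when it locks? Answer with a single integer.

Spawn at (row=0, col=6). Try each row:
  row 0: fits
  row 1: fits
  row 2: fits
  row 3: fits
  row 4: fits
  row 5: fits
  row 6: blocked -> lock at row 5

Answer: 5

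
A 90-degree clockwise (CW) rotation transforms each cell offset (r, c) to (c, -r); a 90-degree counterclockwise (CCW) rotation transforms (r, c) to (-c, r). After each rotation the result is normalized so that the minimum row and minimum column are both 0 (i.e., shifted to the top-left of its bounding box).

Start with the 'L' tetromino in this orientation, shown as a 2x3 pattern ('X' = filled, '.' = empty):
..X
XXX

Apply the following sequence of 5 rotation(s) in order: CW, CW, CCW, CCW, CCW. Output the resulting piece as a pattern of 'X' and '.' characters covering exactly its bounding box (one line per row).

Start:
..X
XXX
After rotation 1 (CW):
X.
X.
XX
After rotation 2 (CW):
XXX
X..
After rotation 3 (CCW):
X.
X.
XX
After rotation 4 (CCW):
..X
XXX
After rotation 5 (CCW):
XX
.X
.X

Answer: XX
.X
.X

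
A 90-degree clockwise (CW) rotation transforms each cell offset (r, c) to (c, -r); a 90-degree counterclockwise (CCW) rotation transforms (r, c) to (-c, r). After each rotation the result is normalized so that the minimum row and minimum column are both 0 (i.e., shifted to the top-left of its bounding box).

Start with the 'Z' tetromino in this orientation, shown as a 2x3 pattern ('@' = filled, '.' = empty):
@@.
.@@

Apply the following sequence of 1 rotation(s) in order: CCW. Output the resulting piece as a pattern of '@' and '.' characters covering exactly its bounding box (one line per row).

Answer: .@
@@
@.

Derivation:
Start:
@@.
.@@
After rotation 1 (CCW):
.@
@@
@.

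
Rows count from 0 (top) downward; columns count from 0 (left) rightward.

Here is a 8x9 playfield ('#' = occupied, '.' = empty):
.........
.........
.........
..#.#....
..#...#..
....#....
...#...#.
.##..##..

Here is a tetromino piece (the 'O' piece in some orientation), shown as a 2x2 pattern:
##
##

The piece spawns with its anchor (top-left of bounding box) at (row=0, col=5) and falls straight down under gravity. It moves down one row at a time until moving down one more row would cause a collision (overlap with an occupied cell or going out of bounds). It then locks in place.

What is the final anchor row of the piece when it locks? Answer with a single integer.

Answer: 2

Derivation:
Spawn at (row=0, col=5). Try each row:
  row 0: fits
  row 1: fits
  row 2: fits
  row 3: blocked -> lock at row 2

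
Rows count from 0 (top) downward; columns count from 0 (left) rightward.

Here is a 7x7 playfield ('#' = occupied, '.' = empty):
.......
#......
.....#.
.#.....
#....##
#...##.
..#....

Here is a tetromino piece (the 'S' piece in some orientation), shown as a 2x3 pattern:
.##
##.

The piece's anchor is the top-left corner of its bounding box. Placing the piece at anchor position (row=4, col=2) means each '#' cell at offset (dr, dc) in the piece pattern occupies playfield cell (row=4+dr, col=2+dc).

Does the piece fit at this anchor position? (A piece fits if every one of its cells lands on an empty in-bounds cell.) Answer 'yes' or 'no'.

Answer: yes

Derivation:
Check each piece cell at anchor (4, 2):
  offset (0,1) -> (4,3): empty -> OK
  offset (0,2) -> (4,4): empty -> OK
  offset (1,0) -> (5,2): empty -> OK
  offset (1,1) -> (5,3): empty -> OK
All cells valid: yes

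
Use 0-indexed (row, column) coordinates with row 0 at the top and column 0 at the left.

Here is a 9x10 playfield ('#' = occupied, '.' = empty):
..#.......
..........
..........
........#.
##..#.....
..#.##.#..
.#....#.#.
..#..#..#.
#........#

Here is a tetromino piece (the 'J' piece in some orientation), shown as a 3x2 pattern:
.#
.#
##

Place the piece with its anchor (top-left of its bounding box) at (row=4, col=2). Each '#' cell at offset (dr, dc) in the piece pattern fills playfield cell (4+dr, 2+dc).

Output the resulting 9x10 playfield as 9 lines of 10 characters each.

Fill (4+0,2+1) = (4,3)
Fill (4+1,2+1) = (5,3)
Fill (4+2,2+0) = (6,2)
Fill (4+2,2+1) = (6,3)

Answer: ..#.......
..........
..........
........#.
##.##.....
..####.#..
.###..#.#.
..#..#..#.
#........#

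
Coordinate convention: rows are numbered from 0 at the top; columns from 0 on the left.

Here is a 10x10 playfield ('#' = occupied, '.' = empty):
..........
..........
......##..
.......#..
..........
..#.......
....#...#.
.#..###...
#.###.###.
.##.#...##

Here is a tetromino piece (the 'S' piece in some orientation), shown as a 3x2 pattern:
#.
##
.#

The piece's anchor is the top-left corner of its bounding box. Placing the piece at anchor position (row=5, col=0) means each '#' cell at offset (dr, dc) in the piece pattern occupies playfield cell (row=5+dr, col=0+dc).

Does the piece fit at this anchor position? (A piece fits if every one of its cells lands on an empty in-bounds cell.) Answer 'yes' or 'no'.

Check each piece cell at anchor (5, 0):
  offset (0,0) -> (5,0): empty -> OK
  offset (1,0) -> (6,0): empty -> OK
  offset (1,1) -> (6,1): empty -> OK
  offset (2,1) -> (7,1): occupied ('#') -> FAIL
All cells valid: no

Answer: no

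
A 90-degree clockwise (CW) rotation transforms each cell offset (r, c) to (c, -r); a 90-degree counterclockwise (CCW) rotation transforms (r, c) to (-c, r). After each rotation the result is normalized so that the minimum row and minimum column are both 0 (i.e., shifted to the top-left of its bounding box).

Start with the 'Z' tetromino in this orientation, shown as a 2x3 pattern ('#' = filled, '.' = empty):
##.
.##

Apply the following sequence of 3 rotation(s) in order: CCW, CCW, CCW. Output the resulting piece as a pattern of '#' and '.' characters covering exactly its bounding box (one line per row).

Start:
##.
.##
After rotation 1 (CCW):
.#
##
#.
After rotation 2 (CCW):
##.
.##
After rotation 3 (CCW):
.#
##
#.

Answer: .#
##
#.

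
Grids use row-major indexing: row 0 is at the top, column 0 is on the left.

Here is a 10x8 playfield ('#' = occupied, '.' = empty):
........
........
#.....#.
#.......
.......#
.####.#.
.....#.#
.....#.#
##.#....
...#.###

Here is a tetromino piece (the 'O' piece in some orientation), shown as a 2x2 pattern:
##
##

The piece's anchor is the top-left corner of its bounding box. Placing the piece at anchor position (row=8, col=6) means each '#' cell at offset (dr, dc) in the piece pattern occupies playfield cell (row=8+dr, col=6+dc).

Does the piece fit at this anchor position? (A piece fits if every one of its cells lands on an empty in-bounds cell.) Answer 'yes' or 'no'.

Answer: no

Derivation:
Check each piece cell at anchor (8, 6):
  offset (0,0) -> (8,6): empty -> OK
  offset (0,1) -> (8,7): empty -> OK
  offset (1,0) -> (9,6): occupied ('#') -> FAIL
  offset (1,1) -> (9,7): occupied ('#') -> FAIL
All cells valid: no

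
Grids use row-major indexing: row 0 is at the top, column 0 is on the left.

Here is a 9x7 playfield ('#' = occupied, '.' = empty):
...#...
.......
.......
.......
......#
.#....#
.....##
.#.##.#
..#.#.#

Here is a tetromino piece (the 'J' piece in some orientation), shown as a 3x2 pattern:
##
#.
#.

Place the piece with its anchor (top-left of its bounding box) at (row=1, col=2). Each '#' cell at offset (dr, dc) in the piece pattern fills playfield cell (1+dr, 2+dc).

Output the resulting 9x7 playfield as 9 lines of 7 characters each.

Answer: ...#...
..##...
..#....
..#....
......#
.#....#
.....##
.#.##.#
..#.#.#

Derivation:
Fill (1+0,2+0) = (1,2)
Fill (1+0,2+1) = (1,3)
Fill (1+1,2+0) = (2,2)
Fill (1+2,2+0) = (3,2)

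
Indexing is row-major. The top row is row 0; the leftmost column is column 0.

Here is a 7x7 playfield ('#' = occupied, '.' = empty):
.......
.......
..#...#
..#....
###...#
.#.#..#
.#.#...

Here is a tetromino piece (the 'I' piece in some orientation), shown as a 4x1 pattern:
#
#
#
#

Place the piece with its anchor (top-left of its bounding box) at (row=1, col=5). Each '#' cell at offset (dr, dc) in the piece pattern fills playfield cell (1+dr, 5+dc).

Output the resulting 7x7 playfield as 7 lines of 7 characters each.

Fill (1+0,5+0) = (1,5)
Fill (1+1,5+0) = (2,5)
Fill (1+2,5+0) = (3,5)
Fill (1+3,5+0) = (4,5)

Answer: .......
.....#.
..#..##
..#..#.
###..##
.#.#..#
.#.#...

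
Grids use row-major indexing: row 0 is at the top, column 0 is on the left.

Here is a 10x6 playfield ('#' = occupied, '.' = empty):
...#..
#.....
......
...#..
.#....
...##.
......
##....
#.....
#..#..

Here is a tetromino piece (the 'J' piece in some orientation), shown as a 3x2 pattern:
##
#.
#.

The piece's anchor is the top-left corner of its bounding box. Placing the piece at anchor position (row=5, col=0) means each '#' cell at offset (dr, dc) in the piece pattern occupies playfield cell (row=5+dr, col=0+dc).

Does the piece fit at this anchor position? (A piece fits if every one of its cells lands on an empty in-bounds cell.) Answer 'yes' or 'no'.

Check each piece cell at anchor (5, 0):
  offset (0,0) -> (5,0): empty -> OK
  offset (0,1) -> (5,1): empty -> OK
  offset (1,0) -> (6,0): empty -> OK
  offset (2,0) -> (7,0): occupied ('#') -> FAIL
All cells valid: no

Answer: no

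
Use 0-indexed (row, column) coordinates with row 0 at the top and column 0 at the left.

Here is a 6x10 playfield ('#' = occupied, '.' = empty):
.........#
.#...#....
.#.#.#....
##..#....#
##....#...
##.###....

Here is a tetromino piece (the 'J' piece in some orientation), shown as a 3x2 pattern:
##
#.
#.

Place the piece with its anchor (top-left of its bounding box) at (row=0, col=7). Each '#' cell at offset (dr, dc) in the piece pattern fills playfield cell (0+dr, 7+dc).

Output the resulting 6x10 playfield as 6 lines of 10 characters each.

Fill (0+0,7+0) = (0,7)
Fill (0+0,7+1) = (0,8)
Fill (0+1,7+0) = (1,7)
Fill (0+2,7+0) = (2,7)

Answer: .......###
.#...#.#..
.#.#.#.#..
##..#....#
##....#...
##.###....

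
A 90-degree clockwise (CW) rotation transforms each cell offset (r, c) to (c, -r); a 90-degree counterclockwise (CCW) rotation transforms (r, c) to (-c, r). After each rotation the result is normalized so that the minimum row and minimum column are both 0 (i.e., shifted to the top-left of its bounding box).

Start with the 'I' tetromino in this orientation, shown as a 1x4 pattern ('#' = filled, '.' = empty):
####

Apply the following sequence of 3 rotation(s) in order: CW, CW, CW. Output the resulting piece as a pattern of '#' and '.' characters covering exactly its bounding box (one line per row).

Start:
####
After rotation 1 (CW):
#
#
#
#
After rotation 2 (CW):
####
After rotation 3 (CW):
#
#
#
#

Answer: #
#
#
#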